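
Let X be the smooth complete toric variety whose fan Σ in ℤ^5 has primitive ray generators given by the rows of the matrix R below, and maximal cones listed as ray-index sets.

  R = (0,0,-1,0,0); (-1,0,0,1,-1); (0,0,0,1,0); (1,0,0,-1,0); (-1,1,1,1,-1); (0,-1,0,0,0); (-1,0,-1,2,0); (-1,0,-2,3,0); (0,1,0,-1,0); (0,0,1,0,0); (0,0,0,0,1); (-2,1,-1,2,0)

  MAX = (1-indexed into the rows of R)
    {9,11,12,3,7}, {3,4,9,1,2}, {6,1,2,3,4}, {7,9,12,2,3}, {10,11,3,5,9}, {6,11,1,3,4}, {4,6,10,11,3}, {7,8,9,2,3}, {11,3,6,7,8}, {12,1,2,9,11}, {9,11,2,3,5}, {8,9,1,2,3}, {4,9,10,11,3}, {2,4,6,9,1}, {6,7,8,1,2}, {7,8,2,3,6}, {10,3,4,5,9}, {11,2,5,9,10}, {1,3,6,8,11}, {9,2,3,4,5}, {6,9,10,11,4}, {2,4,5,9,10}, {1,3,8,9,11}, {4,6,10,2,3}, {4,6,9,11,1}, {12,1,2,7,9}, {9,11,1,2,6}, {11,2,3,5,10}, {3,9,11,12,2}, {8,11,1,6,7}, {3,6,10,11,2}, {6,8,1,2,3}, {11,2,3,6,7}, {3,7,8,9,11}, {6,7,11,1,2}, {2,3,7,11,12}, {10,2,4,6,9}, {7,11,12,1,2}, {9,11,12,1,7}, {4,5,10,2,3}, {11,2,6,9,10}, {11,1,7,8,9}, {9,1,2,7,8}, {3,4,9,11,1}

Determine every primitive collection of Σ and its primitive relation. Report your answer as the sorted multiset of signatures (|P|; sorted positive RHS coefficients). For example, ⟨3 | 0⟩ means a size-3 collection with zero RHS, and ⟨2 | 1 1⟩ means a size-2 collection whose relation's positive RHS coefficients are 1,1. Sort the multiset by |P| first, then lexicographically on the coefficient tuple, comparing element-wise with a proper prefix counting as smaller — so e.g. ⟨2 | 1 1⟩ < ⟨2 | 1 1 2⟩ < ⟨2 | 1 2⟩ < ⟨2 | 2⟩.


Σ has 25 primitive collections:

  • {1,10}:  v_{1} + v_{10} = 0  →  sig = ⟨2 | 0⟩
  • {4,7}:  v_{4} + v_{7} = v_{1} + v_{3}  →  sig = ⟨2 | 1 1⟩
  • {4,12}:  v_{4} + v_{12} = v_{7} + v_{9}  →  sig = ⟨2 | 1 1⟩
  • {5,6}:  v_{5} + v_{6} = v_{2} + v_{10}  →  sig = ⟨2 | 1 1⟩
  • {8,10}:  v_{8} + v_{10} = v_{3} + v_{7}  →  sig = ⟨2 | 1 1⟩
  • {1,5}:  v_{1} + v_{5} = v_{2} + v_{3} + v_{9}  →  sig = ⟨2 | 1 1 1⟩
  • {7,10}:  v_{7} + v_{10} = v_{2} + v_{3} + v_{11}  →  sig = ⟨2 | 1 1 1⟩
  • {5,8}:  v_{5} + v_{8} = v_{2} + 2·v_{3} + v_{7} + v_{9}  →  sig = ⟨2 | 1 1 1 2⟩
  • {5,7}:  v_{5} + v_{7} = 2·v_{2} + 2·v_{3} + v_{9} + v_{11}  →  sig = ⟨2 | 1 1 2 2⟩
  • {10,12}:  v_{10} + v_{12} = 2·v_{2} + v_{3} + v_{9} + 2·v_{11}  →  sig = ⟨2 | 1 1 2 2⟩
  • {6,12}:  v_{6} + v_{12} = v_{1} + 2·v_{2} + 2·v_{11}  →  sig = ⟨2 | 1 2 2⟩
  • {8,12}:  v_{8} + v_{12} = 3·v_{7} + v_{9}  →  sig = ⟨2 | 1 3⟩
  • {4,8}:  v_{4} + v_{8} = 2·v_{1} + 2·v_{3}  →  sig = ⟨2 | 2 2⟩
  • {5,12}:  v_{5} + v_{12} = 3·v_{2} + 2·v_{3} + 2·v_{9} + 2·v_{11}  →  sig = ⟨2 | 2 2 2 3⟩
  • {2,4,11}:  v_{2} + v_{4} + v_{11} = 0  →  sig = ⟨3 | 0⟩
  • {3,6,9}:  v_{3} + v_{6} + v_{9} = 0  →  sig = ⟨3 | 0⟩
  • {1,3,7}:  v_{1} + v_{3} + v_{7} = v_{8}  →  sig = ⟨3 | 1⟩
  • {6,8,9}:  v_{6} + v_{8} + v_{9} = v_{1} + v_{7}  →  sig = ⟨3 | 1 1⟩
  • {4,5,11}:  v_{4} + v_{5} + v_{11} = v_{3} + v_{9} + v_{10}  →  sig = ⟨3 | 1 1 1⟩
  • {6,7,9}:  v_{6} + v_{7} + v_{9} = v_{1} + v_{2} + v_{11}  →  sig = ⟨3 | 1 1 1⟩
  • {1,3,12}:  v_{1} + v_{3} + v_{12} = 2·v_{7} + v_{9}  →  sig = ⟨3 | 1 2⟩
  • {2,8,11}:  v_{2} + v_{8} + v_{11} = 2·v_{7}  →  sig = ⟨3 | 2⟩
  • {1,2,3,11}:  v_{1} + v_{2} + v_{3} + v_{11} = v_{7}  →  sig = ⟨4 | 1⟩
  • {2,3,9,10}:  v_{2} + v_{3} + v_{9} + v_{10} = v_{5}  →  sig = ⟨4 | 1⟩
  • {2,7,9,11}:  v_{2} + v_{7} + v_{9} + v_{11} = v_{12}  →  sig = ⟨4 | 1⟩

Signatures (|P|; sorted positive RHS coefficients), sorted:
[⟨2 | 0⟩, ⟨2 | 1 1⟩, ⟨2 | 1 1⟩, ⟨2 | 1 1⟩, ⟨2 | 1 1⟩, ⟨2 | 1 1 1⟩, ⟨2 | 1 1 1⟩, ⟨2 | 1 1 1 2⟩, ⟨2 | 1 1 2 2⟩, ⟨2 | 1 1 2 2⟩, ⟨2 | 1 2 2⟩, ⟨2 | 1 3⟩, ⟨2 | 2 2⟩, ⟨2 | 2 2 2 3⟩, ⟨3 | 0⟩, ⟨3 | 0⟩, ⟨3 | 1⟩, ⟨3 | 1 1⟩, ⟨3 | 1 1 1⟩, ⟨3 | 1 1 1⟩, ⟨3 | 1 2⟩, ⟨3 | 2⟩, ⟨4 | 1⟩, ⟨4 | 1⟩, ⟨4 | 1⟩]


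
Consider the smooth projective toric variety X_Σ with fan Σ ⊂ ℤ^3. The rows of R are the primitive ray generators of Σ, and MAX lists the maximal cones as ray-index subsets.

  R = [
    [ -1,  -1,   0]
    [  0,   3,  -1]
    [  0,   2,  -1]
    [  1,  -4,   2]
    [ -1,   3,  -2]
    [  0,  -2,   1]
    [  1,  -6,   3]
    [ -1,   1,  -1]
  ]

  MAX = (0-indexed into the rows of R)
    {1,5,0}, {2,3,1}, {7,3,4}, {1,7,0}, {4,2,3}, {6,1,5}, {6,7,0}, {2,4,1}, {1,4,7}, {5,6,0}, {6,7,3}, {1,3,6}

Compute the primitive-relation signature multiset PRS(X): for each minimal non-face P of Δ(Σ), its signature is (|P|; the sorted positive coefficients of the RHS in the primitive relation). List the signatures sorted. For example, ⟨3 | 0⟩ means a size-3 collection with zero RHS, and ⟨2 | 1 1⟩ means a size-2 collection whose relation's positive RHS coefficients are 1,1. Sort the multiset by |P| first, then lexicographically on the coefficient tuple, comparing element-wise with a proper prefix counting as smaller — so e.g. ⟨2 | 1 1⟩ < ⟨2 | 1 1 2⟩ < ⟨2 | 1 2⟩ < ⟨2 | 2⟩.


Minimal non-faces — 14 found among 8 rays, 12 max cones:

  {2,5}:  v_{2} + v_{5} = 0 — sig = ⟨2 | 0⟩
  {0,2}:  v_{0} + v_{2} = v_{7} — sig = ⟨2 | 1⟩
  {2,6}:  v_{2} + v_{6} = v_{3} — sig = ⟨2 | 1⟩
  {2,7}:  v_{2} + v_{7} = v_{4} — sig = ⟨2 | 1⟩
  {3,5}:  v_{3} + v_{5} = v_{6} — sig = ⟨2 | 1⟩
  {4,5}:  v_{4} + v_{5} = v_{7} — sig = ⟨2 | 1⟩
  {5,7}:  v_{5} + v_{7} = v_{0} — sig = ⟨2 | 1⟩
  {0,3}:  v_{0} + v_{3} = v_{6} + v_{7} — sig = ⟨2 | 1 1⟩
  {4,6}:  v_{4} + v_{6} = v_{3} + v_{7} — sig = ⟨2 | 1 1⟩
  {0,4}:  v_{0} + v_{4} = 2·v_{7} — sig = ⟨2 | 2⟩
  {1,3,7}:  v_{1} + v_{3} + v_{7} = 0 — sig = ⟨3 | 0⟩
  {1,3,4}:  v_{1} + v_{3} + v_{4} = v_{2} — sig = ⟨3 | 1⟩
  {1,6,7}:  v_{1} + v_{6} + v_{7} = v_{5} — sig = ⟨3 | 1⟩
  {0,1,6}:  v_{0} + v_{1} + v_{6} = 2·v_{5} — sig = ⟨3 | 2⟩

Hence PRS(X_Σ) =
    ⟨2 | 0⟩
    ⟨2 | 1⟩
    ⟨2 | 1⟩
    ⟨2 | 1⟩
    ⟨2 | 1⟩
    ⟨2 | 1⟩
    ⟨2 | 1⟩
    ⟨2 | 1 1⟩
    ⟨2 | 1 1⟩
    ⟨2 | 2⟩
    ⟨3 | 0⟩
    ⟨3 | 1⟩
    ⟨3 | 1⟩
    ⟨3 | 2⟩


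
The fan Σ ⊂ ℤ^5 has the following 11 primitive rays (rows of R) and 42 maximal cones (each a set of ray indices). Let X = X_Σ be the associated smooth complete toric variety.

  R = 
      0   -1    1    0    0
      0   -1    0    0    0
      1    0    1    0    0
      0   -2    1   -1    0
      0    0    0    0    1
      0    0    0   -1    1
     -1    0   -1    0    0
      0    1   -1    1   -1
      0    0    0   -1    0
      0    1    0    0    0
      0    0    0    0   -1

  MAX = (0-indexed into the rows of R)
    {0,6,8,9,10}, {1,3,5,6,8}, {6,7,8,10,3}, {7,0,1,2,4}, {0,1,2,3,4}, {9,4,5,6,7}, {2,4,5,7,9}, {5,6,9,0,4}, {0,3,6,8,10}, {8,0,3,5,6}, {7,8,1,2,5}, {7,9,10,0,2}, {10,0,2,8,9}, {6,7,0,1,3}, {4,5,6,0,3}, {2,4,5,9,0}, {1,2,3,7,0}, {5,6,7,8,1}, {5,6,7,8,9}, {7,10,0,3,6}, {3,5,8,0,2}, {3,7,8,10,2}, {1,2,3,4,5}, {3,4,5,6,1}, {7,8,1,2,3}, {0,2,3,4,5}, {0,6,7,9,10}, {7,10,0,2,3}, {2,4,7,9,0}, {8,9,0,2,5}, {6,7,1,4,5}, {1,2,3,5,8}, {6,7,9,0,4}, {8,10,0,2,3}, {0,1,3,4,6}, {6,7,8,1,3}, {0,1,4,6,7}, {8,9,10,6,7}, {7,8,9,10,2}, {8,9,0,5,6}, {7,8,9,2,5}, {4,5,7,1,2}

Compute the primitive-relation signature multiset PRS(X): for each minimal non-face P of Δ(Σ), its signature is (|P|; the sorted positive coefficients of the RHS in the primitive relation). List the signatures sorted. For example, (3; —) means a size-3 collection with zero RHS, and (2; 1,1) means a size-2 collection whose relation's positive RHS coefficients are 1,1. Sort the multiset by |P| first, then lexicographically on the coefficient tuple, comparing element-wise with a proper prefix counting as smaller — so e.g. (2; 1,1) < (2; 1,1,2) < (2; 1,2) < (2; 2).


13 collections generate NE(X_Σ); each relation:

  {1,9}:  v_{1} + v_{9} = 0 — sig = (2; —)
  {2,6}:  v_{2} + v_{6} = 0 — sig = (2; —)
  {4,10}:  v_{4} + v_{10} = 0 — sig = (2; —)
  {4,8}:  v_{4} + v_{8} = v_{5} — sig = (2; 1)
  {5,10}:  v_{5} + v_{10} = v_{8} — sig = (2; 1)
  {1,10}:  v_{1} + v_{10} = v_{3} + v_{7} — sig = (2; 1,1)
  {3,9}:  v_{3} + v_{9} = v_{0} + v_{8} — sig = (2; 1,1)
  {0,5,7}:  v_{0} + v_{5} + v_{7} = 0 — sig = (3; —)
  {0,1,8}:  v_{0} + v_{1} + v_{8} = v_{3} — sig = (3; 1)
  {0,7,8}:  v_{0} + v_{7} + v_{8} = v_{10} — sig = (3; 1)
  {3,4,7}:  v_{3} + v_{4} + v_{7} = v_{1} — sig = (3; 1)
  {0,1,5}:  v_{0} + v_{1} + v_{5} = v_{3} + v_{4} — sig = (3; 1,1)
  {3,5,7}:  v_{3} + v_{5} + v_{7} = v_{1} + v_{8} — sig = (3; 1,1)

Hence PRS(X_Σ) =
[(2; —), (2; —), (2; —), (2; 1), (2; 1), (2; 1,1), (2; 1,1), (3; —), (3; 1), (3; 1), (3; 1), (3; 1,1), (3; 1,1)]


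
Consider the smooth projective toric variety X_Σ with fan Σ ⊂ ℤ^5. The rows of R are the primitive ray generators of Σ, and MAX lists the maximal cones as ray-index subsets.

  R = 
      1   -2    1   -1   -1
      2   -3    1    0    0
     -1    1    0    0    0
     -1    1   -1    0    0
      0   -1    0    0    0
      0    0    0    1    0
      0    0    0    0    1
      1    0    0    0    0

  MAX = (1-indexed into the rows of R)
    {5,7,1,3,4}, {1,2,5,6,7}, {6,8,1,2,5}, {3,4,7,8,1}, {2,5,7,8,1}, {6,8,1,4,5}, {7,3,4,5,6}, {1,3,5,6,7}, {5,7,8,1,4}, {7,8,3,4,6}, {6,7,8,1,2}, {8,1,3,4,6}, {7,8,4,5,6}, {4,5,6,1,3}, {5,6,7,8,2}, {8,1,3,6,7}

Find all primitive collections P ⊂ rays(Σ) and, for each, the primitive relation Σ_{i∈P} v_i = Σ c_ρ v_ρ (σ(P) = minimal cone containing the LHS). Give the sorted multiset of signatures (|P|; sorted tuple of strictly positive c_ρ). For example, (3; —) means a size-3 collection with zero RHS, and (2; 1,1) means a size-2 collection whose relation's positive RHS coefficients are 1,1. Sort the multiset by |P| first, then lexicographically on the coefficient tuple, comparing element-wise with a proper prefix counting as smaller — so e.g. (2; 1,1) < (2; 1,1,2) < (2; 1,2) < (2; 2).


Σ has 5 primitive collections:

  P={2,3}:  v_{2} + v_{3} = v_{1} + v_{6} + v_{7} — sig = (2; 1,1,1)
  P={2,4}:  v_{2} + v_{4} = 2·v_{5} + v_{8} — sig = (2; 1,2)
  P={3,5,8}:  v_{3} + v_{5} + v_{8} = 0 — sig = (3; —)
  P={1,4,6,7}:  v_{1} + v_{4} + v_{6} + v_{7} = v_{5} — sig = (4; 1)
  P={1,5,6,7,8}:  v_{1} + v_{5} + v_{6} + v_{7} + v_{8} = v_{2} — sig = (5; 1)

Sorted signature multiset PRS(X):
    (2; 1,1,1)
    (2; 1,2)
    (3; —)
    (4; 1)
    (5; 1)


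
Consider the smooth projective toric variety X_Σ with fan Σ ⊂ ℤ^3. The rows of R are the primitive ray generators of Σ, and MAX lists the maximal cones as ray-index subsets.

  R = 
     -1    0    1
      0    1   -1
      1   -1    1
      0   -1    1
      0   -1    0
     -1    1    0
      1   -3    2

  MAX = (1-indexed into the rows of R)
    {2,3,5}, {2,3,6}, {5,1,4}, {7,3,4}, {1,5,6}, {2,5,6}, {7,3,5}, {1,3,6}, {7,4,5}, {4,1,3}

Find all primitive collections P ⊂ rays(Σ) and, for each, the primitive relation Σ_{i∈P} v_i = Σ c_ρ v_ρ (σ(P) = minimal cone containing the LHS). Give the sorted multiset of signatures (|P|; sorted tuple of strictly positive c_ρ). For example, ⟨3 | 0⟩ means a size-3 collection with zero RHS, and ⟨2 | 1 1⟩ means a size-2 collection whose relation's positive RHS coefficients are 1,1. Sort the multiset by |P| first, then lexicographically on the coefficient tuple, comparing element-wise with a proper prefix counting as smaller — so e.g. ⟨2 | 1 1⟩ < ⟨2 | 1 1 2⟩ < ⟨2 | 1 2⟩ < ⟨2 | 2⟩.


Σ has 9 primitive collections:

  P={2,4}:  v_{2} + v_{4} = 0  ⇒ sig = ⟨2 | 0⟩
  P={1,2}:  v_{1} + v_{2} = v_{6}  ⇒ sig = ⟨2 | 1⟩
  P={4,6}:  v_{4} + v_{6} = v_{1}  ⇒ sig = ⟨2 | 1⟩
  P={2,7}:  v_{2} + v_{7} = v_{3} + v_{5}  ⇒ sig = ⟨2 | 1 1⟩
  P={6,7}:  v_{6} + v_{7} = 2·v_{4}  ⇒ sig = ⟨2 | 2⟩
  P={1,7}:  v_{1} + v_{7} = 3·v_{4}  ⇒ sig = ⟨2 | 3⟩
  P={3,4,5}:  v_{3} + v_{4} + v_{5} = v_{7}  ⇒ sig = ⟨3 | 1⟩
  P={3,5,6}:  v_{3} + v_{5} + v_{6} = v_{4}  ⇒ sig = ⟨3 | 1⟩
  P={1,3,5}:  v_{1} + v_{3} + v_{5} = 2·v_{4}  ⇒ sig = ⟨3 | 2⟩

Hence PRS(X_Σ) =
{ ⟨2 | 0⟩,  ⟨2 | 1⟩ ×2,  ⟨2 | 1 1⟩,  ⟨2 | 2⟩,  ⟨2 | 3⟩,  ⟨3 | 1⟩ ×2,  ⟨3 | 2⟩ }


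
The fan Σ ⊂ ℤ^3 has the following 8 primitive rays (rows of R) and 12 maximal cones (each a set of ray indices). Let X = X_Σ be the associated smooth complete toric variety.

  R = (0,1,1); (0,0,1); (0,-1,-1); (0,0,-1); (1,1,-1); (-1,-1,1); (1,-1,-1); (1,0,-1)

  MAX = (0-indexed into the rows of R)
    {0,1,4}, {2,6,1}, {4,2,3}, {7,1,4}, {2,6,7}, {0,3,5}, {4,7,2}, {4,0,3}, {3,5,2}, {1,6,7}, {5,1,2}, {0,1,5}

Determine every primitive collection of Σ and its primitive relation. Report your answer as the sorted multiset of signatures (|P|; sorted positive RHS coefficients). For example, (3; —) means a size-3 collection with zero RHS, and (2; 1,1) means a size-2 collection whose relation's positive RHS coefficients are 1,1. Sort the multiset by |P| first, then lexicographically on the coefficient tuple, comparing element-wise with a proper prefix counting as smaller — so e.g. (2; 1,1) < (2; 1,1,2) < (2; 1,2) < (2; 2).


Δ(Σ) — 8 vertices, 12 min non-faces:

  P = {0,2}:  v_{0} + v_{2} = 0  ⟹  sig = (2; —)
  P = {1,3}:  v_{1} + v_{3} = 0  ⟹  sig = (2; —)
  P = {4,5}:  v_{4} + v_{5} = 0  ⟹  sig = (2; —)
  P = {0,6}:  v_{0} + v_{6} = v_{1} + v_{7}  ⟹  sig = (2; 1,1)
  P = {0,7}:  v_{0} + v_{7} = v_{1} + v_{4}  ⟹  sig = (2; 1,1)
  P = {3,6}:  v_{3} + v_{6} = v_{2} + v_{7}  ⟹  sig = (2; 1,1)
  P = {3,7}:  v_{3} + v_{7} = v_{2} + v_{4}  ⟹  sig = (2; 1,1)
  P = {5,7}:  v_{5} + v_{7} = v_{1} + v_{2}  ⟹  sig = (2; 1,1)
  P = {4,6}:  v_{4} + v_{6} = 2·v_{7}  ⟹  sig = (2; 2)
  P = {5,6}:  v_{5} + v_{6} = 2·v_{1} + 2·v_{2}  ⟹  sig = (2; 2,2)
  P = {1,2,4}:  v_{1} + v_{2} + v_{4} = v_{7}  ⟹  sig = (3; 1)
  P = {1,2,7}:  v_{1} + v_{2} + v_{7} = v_{6}  ⟹  sig = (3; 1)

so the primitive-relation signature multiset is
{ (2; —) ×3,  (2; 1,1) ×5,  (2; 2),  (2; 2,2),  (3; 1) ×2 }


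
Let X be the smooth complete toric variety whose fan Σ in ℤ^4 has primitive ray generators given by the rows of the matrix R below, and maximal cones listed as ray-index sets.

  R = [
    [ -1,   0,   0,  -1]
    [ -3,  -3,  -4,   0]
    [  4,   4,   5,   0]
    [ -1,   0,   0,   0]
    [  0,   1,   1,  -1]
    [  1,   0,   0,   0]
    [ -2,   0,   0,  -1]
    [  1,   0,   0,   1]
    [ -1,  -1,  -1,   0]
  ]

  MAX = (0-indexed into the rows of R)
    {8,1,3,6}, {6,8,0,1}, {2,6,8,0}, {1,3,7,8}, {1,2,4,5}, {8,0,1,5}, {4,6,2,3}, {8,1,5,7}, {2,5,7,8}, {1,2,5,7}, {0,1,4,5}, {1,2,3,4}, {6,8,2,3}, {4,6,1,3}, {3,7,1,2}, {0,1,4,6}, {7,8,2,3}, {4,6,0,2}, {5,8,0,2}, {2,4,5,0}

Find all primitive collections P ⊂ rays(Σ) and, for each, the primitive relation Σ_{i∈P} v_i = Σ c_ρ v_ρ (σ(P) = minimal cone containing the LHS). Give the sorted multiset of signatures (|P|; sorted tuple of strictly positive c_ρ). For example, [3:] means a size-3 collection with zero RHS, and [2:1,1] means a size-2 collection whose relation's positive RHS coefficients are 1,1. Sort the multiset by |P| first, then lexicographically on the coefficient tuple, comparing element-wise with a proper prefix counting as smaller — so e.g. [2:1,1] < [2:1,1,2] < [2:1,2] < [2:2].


10 minimal non-faces of Δ(Σ) (on 9 rays):

  {0,7}:  v_{0} + v_{7} = 0  →  sig = [2:]
  {3,5}:  v_{3} + v_{5} = 0  →  sig = [2:]
  {0,3}:  v_{0} + v_{3} = v_{6}  →  sig = [2:1]
  {4,8}:  v_{4} + v_{8} = v_{0}  →  sig = [2:1]
  {5,6}:  v_{5} + v_{6} = v_{0}  →  sig = [2:1]
  {6,7}:  v_{6} + v_{7} = v_{3}  →  sig = [2:1]
  {4,7}:  v_{4} + v_{7} = v_{1} + v_{2}  →  sig = [2:1,1]
  {1,2,8}:  v_{1} + v_{2} + v_{8} = 0  →  sig = [3:]
  {0,1,2}:  v_{0} + v_{1} + v_{2} = v_{4}  →  sig = [3:1]
  {1,2,6}:  v_{1} + v_{2} + v_{6} = v_{3} + v_{4}  →  sig = [3:1,1]

Hence PRS(X_Σ) =
    |P|=2: 7 collections, coeffs (), (), (1), (1), (1), (1), (1,1)
    |P|=3: 3 collections, coeffs (), (1), (1,1)


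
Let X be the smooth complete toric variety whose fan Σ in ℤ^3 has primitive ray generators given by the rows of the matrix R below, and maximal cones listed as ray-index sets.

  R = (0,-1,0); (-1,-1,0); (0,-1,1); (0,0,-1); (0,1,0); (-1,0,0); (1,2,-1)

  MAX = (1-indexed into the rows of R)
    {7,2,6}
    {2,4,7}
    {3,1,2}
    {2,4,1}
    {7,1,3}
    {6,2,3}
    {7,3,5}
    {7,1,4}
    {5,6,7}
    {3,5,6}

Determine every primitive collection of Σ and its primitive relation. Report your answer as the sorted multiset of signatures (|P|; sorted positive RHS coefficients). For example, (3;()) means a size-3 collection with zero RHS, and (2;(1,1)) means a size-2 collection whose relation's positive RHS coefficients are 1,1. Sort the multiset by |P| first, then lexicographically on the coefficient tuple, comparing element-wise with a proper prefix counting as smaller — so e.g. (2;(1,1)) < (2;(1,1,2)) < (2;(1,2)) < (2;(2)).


Minimal non-faces — 9 found among 7 rays, 10 max cones:

  P = {1,5}:  v_{1} + v_{5} = 0  ⇒ sig = (2;())
  P = {1,6}:  v_{1} + v_{6} = v_{2}  ⇒ sig = (2;(1))
  P = {2,5}:  v_{2} + v_{5} = v_{6}  ⇒ sig = (2;(1))
  P = {3,4}:  v_{3} + v_{4} = v_{1}  ⇒ sig = (2;(1))
  P = {4,5}:  v_{4} + v_{5} = v_{2} + v_{7}  ⇒ sig = (2;(1,1))
  P = {4,6}:  v_{4} + v_{6} = 2·v_{2} + v_{7}  ⇒ sig = (2;(1,2))
  P = {2,3,7}:  v_{2} + v_{3} + v_{7} = 0  ⇒ sig = (3;())
  P = {1,2,7}:  v_{1} + v_{2} + v_{7} = v_{4}  ⇒ sig = (3;(1))
  P = {3,6,7}:  v_{3} + v_{6} + v_{7} = v_{5}  ⇒ sig = (3;(1))

Hence PRS(X_Σ) =
    (2;())
    (2;(1))
    (2;(1))
    (2;(1))
    (2;(1,1))
    (2;(1,2))
    (3;())
    (3;(1))
    (3;(1))


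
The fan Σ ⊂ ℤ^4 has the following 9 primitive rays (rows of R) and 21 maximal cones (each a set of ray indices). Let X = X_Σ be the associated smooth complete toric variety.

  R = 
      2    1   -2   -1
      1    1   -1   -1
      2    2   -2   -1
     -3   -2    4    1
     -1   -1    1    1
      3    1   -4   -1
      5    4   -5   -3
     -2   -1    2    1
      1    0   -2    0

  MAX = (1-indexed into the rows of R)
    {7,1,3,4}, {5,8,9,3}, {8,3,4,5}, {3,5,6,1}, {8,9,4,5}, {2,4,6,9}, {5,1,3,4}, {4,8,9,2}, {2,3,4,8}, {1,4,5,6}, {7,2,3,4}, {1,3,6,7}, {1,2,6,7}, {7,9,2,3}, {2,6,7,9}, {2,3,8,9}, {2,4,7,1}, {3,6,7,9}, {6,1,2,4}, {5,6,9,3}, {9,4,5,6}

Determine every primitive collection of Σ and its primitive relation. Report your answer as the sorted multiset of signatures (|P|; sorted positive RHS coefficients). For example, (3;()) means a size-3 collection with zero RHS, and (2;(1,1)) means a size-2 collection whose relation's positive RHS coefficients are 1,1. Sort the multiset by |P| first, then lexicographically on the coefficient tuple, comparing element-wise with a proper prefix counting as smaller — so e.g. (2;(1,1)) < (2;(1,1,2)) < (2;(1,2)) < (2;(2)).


The 12 primitive collections of Σ (r=9, n=4):

  P={1,8}:  v_{1} + v_{8} = 0  ⟹  sig = (2;())
  P={2,5}:  v_{2} + v_{5} = 0  ⟹  sig = (2;())
  P={1,9}:  v_{1} + v_{9} = v_{6}  ⟹  sig = (2;(1))
  P={6,8}:  v_{6} + v_{8} = v_{9}  ⟹  sig = (2;(1))
  P={5,7}:  v_{5} + v_{7} = v_{1} + v_{3}  ⟹  sig = (2;(1,1))
  P={7,8}:  v_{7} + v_{8} = v_{2} + v_{3}  ⟹  sig = (2;(1,1))
  P={3,4,9}:  v_{3} + v_{4} + v_{9} = 0  ⟹  sig = (3;())
  P={1,2,3}:  v_{1} + v_{2} + v_{3} = v_{7}  ⟹  sig = (3;(1))
  P={3,4,6}:  v_{3} + v_{4} + v_{6} = v_{1}  ⟹  sig = (3;(1))
  P={2,3,6}:  v_{2} + v_{3} + v_{6} = v_{7} + v_{9}  ⟹  sig = (3;(1,1))
  P={4,7,9}:  v_{4} + v_{7} + v_{9} = v_{1} + v_{2}  ⟹  sig = (3;(1,1))
  P={4,6,7}:  v_{4} + v_{6} + v_{7} = 2·v_{1} + v_{2}  ⟹  sig = (3;(1,2))

Hence PRS(X_Σ) =
{ (2;()) ×2,  (2;(1)) ×2,  (2;(1,1)) ×2,  (3;()),  (3;(1)) ×2,  (3;(1,1)) ×2,  (3;(1,2)) }


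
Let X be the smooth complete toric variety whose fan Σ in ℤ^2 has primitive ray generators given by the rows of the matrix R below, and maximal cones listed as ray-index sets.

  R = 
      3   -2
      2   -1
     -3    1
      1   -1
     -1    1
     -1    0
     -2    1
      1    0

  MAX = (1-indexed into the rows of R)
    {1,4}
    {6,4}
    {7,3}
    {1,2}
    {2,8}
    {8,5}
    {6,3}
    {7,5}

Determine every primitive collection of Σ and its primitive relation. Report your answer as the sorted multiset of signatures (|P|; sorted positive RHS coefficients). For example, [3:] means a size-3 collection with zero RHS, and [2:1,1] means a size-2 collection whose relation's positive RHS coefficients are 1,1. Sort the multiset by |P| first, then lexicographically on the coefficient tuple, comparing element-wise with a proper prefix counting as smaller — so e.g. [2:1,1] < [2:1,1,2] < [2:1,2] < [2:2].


Primitive collections (20):

  • {2,7}:  v_{2} + v_{7} = 0 ; sig = [2:]
  • {4,5}:  v_{4} + v_{5} = 0 ; sig = [2:]
  • {6,8}:  v_{6} + v_{8} = 0 ; sig = [2:]
  • {1,5}:  v_{1} + v_{5} = v_{2} ; sig = [2:1]
  • {1,7}:  v_{1} + v_{7} = v_{4} ; sig = [2:1]
  • {2,3}:  v_{2} + v_{3} = v_{6} ; sig = [2:1]
  • {2,4}:  v_{2} + v_{4} = v_{1} ; sig = [2:1]
  • {2,5}:  v_{2} + v_{5} = v_{8} ; sig = [2:1]
  • {2,6}:  v_{2} + v_{6} = v_{4} ; sig = [2:1]
  • {3,8}:  v_{3} + v_{8} = v_{7} ; sig = [2:1]
  • {4,7}:  v_{4} + v_{7} = v_{6} ; sig = [2:1]
  • {4,8}:  v_{4} + v_{8} = v_{2} ; sig = [2:1]
  • {5,6}:  v_{5} + v_{6} = v_{7} ; sig = [2:1]
  • {6,7}:  v_{6} + v_{7} = v_{3} ; sig = [2:1]
  • {7,8}:  v_{7} + v_{8} = v_{5} ; sig = [2:1]
  • {1,3}:  v_{1} + v_{3} = v_{4} + v_{6} ; sig = [2:1,1]
  • {1,6}:  v_{1} + v_{6} = 2·v_{4} ; sig = [2:2]
  • {1,8}:  v_{1} + v_{8} = 2·v_{2} ; sig = [2:2]
  • {3,4}:  v_{3} + v_{4} = 2·v_{6} ; sig = [2:2]
  • {3,5}:  v_{3} + v_{5} = 2·v_{7} ; sig = [2:2]

Hence PRS(X_Σ) =
[[2:], [2:], [2:], [2:1], [2:1], [2:1], [2:1], [2:1], [2:1], [2:1], [2:1], [2:1], [2:1], [2:1], [2:1], [2:1,1], [2:2], [2:2], [2:2], [2:2]]


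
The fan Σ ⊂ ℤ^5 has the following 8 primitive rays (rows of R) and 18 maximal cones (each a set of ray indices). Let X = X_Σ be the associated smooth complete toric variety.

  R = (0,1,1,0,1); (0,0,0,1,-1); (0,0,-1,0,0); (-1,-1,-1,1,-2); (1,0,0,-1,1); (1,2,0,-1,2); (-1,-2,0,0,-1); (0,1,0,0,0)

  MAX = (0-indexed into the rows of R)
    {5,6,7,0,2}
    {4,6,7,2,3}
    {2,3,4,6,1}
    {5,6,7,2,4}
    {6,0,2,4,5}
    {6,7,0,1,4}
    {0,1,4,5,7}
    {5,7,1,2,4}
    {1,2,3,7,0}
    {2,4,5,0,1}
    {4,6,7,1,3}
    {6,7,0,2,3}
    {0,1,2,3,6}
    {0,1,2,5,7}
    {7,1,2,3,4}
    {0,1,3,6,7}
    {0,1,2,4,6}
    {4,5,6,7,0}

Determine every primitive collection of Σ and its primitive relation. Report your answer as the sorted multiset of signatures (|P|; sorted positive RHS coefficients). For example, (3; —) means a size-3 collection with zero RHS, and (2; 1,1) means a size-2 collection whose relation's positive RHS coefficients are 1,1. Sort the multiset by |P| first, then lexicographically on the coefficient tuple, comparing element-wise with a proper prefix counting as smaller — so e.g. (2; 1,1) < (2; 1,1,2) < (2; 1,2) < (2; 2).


The 5 primitive collections of Σ (r=8, n=5):

  • {3,5}:  v_{3} + v_{5} = v_{2} + v_{7}  →  sig = (2; 1,1)
  • {0,3,4}:  v_{0} + v_{3} + v_{4} = 0  →  sig = (3; —)
  • {1,5,6}:  v_{1} + v_{5} + v_{6} = 0  →  sig = (3; —)
  • {0,2,4,7}:  v_{0} + v_{2} + v_{4} + v_{7} = v_{5}  →  sig = (4; 1)
  • {1,2,6,7}:  v_{1} + v_{2} + v_{6} + v_{7} = v_{3}  →  sig = (4; 1)

Hence PRS(X_Σ) =
[(2; 1,1), (3; —), (3; —), (4; 1), (4; 1)]


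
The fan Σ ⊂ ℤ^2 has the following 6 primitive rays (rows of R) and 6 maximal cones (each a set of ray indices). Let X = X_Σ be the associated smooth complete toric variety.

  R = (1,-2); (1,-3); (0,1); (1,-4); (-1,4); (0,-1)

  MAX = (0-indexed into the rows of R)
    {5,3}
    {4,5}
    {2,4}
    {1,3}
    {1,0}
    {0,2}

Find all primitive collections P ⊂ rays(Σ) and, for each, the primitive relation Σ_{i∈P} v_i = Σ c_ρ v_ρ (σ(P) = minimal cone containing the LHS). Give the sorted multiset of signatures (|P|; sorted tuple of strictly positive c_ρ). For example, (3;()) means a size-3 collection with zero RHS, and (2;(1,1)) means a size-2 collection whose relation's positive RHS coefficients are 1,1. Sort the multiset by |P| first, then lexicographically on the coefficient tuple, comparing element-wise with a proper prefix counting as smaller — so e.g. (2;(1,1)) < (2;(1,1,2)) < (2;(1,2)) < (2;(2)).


The 9 primitive collections of Σ (r=6, n=2):

  P = {2,5}:  v_{2} + v_{5} = 0 ; sig = (2;())
  P = {3,4}:  v_{3} + v_{4} = 0 ; sig = (2;())
  P = {0,5}:  v_{0} + v_{5} = v_{1} ; sig = (2;(1))
  P = {1,2}:  v_{1} + v_{2} = v_{0} ; sig = (2;(1))
  P = {1,4}:  v_{1} + v_{4} = v_{2} ; sig = (2;(1))
  P = {1,5}:  v_{1} + v_{5} = v_{3} ; sig = (2;(1))
  P = {2,3}:  v_{2} + v_{3} = v_{1} ; sig = (2;(1))
  P = {0,3}:  v_{0} + v_{3} = 2·v_{1} ; sig = (2;(2))
  P = {0,4}:  v_{0} + v_{4} = 2·v_{2} ; sig = (2;(2))

Signatures (|P|; sorted positive RHS coefficients), sorted:
    |P|=2: 9 collections, coeffs (), (), (1), (1), (1), (1), (1), (2), (2)


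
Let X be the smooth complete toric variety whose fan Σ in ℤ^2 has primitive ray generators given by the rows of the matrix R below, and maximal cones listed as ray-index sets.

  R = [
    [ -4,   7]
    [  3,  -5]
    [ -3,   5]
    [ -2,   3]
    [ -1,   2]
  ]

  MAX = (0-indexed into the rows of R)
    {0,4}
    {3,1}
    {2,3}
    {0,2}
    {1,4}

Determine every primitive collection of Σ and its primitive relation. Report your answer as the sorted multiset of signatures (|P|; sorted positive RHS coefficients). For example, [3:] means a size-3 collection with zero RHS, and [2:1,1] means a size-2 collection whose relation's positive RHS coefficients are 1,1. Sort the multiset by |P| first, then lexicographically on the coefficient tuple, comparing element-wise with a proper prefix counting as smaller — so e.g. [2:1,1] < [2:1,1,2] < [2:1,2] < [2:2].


5 minimal non-faces of Δ(Σ) (on 5 rays):

  P={1,2}:  v_{1} + v_{2} = 0 — sig = [2:]
  P={0,1}:  v_{0} + v_{1} = v_{4} — sig = [2:1]
  P={2,4}:  v_{2} + v_{4} = v_{0} — sig = [2:1]
  P={3,4}:  v_{3} + v_{4} = v_{2} — sig = [2:1]
  P={0,3}:  v_{0} + v_{3} = 2·v_{2} — sig = [2:2]

Hence PRS(X_Σ) =
[[2:], [2:1], [2:1], [2:1], [2:2]]


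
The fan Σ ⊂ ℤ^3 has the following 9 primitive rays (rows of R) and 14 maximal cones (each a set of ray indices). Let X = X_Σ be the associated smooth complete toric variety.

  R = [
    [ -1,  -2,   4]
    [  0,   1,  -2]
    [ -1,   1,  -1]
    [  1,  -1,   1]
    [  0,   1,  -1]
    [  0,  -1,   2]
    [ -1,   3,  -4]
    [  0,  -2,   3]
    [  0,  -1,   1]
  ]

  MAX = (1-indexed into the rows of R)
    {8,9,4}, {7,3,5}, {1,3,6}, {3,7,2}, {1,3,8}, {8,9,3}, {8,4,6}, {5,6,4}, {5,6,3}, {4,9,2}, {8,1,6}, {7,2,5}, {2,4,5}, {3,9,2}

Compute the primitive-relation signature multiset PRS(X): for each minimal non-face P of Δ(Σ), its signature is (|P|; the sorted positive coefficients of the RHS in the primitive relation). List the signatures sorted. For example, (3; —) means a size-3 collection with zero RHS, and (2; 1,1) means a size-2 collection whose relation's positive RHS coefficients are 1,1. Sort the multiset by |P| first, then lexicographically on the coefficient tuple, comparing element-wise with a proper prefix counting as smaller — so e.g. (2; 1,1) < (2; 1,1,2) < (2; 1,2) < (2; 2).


Δ(Σ) — 9 vertices, 17 min non-faces:

  {2,6}:  v_{2} + v_{6} = 0  ⟹  sig = (2; —)
  {3,4}:  v_{3} + v_{4} = 0  ⟹  sig = (2; —)
  {5,9}:  v_{5} + v_{9} = 0  ⟹  sig = (2; —)
  {2,8}:  v_{2} + v_{8} = v_{9}  ⟹  sig = (2; 1)
  {5,8}:  v_{5} + v_{8} = v_{6}  ⟹  sig = (2; 1)
  {6,9}:  v_{6} + v_{9} = v_{8}  ⟹  sig = (2; 1)
  {7,8}:  v_{7} + v_{8} = v_{3}  ⟹  sig = (2; 1)
  {1,2}:  v_{1} + v_{2} = v_{3} + v_{8}  ⟹  sig = (2; 1,1)
  {1,4}:  v_{1} + v_{4} = v_{6} + v_{8}  ⟹  sig = (2; 1,1)
  {4,7}:  v_{4} + v_{7} = v_{2} + v_{5}  ⟹  sig = (2; 1,1)
  {6,7}:  v_{6} + v_{7} = v_{3} + v_{5}  ⟹  sig = (2; 1,1)
  {7,9}:  v_{7} + v_{9} = v_{2} + v_{3}  ⟹  sig = (2; 1,1)
  {1,5}:  v_{1} + v_{5} = v_{3} + 2·v_{6}  ⟹  sig = (2; 1,2)
  {1,7}:  v_{1} + v_{7} = 2·v_{3} + v_{6}  ⟹  sig = (2; 1,2)
  {1,9}:  v_{1} + v_{9} = v_{3} + 2·v_{8}  ⟹  sig = (2; 1,2)
  {2,3,5}:  v_{2} + v_{3} + v_{5} = v_{7}  ⟹  sig = (3; 1)
  {3,6,8}:  v_{3} + v_{6} + v_{8} = v_{1}  ⟹  sig = (3; 1)

Signatures (|P|; sorted positive RHS coefficients), sorted:
{ (2; —) ×3,  (2; 1) ×4,  (2; 1,1) ×5,  (2; 1,2) ×3,  (3; 1) ×2 }


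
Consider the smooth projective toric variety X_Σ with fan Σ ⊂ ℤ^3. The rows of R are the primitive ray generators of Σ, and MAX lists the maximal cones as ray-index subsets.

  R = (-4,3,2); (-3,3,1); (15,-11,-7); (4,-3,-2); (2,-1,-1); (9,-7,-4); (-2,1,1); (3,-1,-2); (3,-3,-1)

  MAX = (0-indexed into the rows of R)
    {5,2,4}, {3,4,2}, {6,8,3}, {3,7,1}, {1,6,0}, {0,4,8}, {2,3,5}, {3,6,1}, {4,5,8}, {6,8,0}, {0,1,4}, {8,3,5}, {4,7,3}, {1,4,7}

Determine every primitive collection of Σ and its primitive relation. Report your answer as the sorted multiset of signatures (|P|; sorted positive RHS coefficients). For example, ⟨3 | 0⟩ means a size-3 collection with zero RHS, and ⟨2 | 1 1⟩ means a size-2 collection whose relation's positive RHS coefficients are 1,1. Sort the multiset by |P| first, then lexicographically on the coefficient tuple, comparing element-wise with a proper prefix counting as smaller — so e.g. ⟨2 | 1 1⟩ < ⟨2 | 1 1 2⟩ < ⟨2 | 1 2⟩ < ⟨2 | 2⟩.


Δ(Σ) — 9 vertices, 18 min non-faces:

  {0,3}:  v_{0} + v_{3} = 0  so sig = ⟨2 | 0⟩
  {1,8}:  v_{1} + v_{8} = 0  so sig = ⟨2 | 0⟩
  {4,6}:  v_{4} + v_{6} = 0  so sig = ⟨2 | 0⟩
  {0,2}:  v_{0} + v_{2} = v_{4} + v_{5}  so sig = ⟨2 | 1 1⟩
  {0,5}:  v_{0} + v_{5} = v_{4} + v_{8}  so sig = ⟨2 | 1 1⟩
  {0,7}:  v_{0} + v_{7} = v_{1} + v_{4}  so sig = ⟨2 | 1 1⟩
  {1,5}:  v_{1} + v_{5} = v_{3} + v_{4}  so sig = ⟨2 | 1 1⟩
  {2,6}:  v_{2} + v_{6} = v_{3} + v_{5}  so sig = ⟨2 | 1 1⟩
  {5,6}:  v_{5} + v_{6} = v_{3} + v_{8}  so sig = ⟨2 | 1 1⟩
  {6,7}:  v_{6} + v_{7} = v_{1} + v_{3}  so sig = ⟨2 | 1 1⟩
  {7,8}:  v_{7} + v_{8} = v_{3} + v_{4}  so sig = ⟨2 | 1 1⟩
  {2,8}:  v_{2} + v_{8} = 2·v_{5}  so sig = ⟨2 | 2⟩
  {1,2}:  v_{1} + v_{2} = 2·v_{3} + 2·v_{4}  so sig = ⟨2 | 2 2⟩
  {5,7}:  v_{5} + v_{7} = 2·v_{3} + 2·v_{4}  so sig = ⟨2 | 2 2⟩
  {2,7}:  v_{2} + v_{7} = 3·v_{3} + 3·v_{4}  so sig = ⟨2 | 3 3⟩
  {1,3,4}:  v_{1} + v_{3} + v_{4} = v_{7}  so sig = ⟨3 | 1⟩
  {3,4,5}:  v_{3} + v_{4} + v_{5} = v_{2}  so sig = ⟨3 | 1⟩
  {3,4,8}:  v_{3} + v_{4} + v_{8} = v_{5}  so sig = ⟨3 | 1⟩

so the primitive-relation signature multiset is
    |P|=2: 15 collections, coeffs (), (), (), (1,1), (1,1), (1,1), (1,1), (1,1), (1,1), (1,1), (1,1), (2), (2,2), (2,2), (3,3)
    |P|=3: 3 collections, coeffs (1), (1), (1)


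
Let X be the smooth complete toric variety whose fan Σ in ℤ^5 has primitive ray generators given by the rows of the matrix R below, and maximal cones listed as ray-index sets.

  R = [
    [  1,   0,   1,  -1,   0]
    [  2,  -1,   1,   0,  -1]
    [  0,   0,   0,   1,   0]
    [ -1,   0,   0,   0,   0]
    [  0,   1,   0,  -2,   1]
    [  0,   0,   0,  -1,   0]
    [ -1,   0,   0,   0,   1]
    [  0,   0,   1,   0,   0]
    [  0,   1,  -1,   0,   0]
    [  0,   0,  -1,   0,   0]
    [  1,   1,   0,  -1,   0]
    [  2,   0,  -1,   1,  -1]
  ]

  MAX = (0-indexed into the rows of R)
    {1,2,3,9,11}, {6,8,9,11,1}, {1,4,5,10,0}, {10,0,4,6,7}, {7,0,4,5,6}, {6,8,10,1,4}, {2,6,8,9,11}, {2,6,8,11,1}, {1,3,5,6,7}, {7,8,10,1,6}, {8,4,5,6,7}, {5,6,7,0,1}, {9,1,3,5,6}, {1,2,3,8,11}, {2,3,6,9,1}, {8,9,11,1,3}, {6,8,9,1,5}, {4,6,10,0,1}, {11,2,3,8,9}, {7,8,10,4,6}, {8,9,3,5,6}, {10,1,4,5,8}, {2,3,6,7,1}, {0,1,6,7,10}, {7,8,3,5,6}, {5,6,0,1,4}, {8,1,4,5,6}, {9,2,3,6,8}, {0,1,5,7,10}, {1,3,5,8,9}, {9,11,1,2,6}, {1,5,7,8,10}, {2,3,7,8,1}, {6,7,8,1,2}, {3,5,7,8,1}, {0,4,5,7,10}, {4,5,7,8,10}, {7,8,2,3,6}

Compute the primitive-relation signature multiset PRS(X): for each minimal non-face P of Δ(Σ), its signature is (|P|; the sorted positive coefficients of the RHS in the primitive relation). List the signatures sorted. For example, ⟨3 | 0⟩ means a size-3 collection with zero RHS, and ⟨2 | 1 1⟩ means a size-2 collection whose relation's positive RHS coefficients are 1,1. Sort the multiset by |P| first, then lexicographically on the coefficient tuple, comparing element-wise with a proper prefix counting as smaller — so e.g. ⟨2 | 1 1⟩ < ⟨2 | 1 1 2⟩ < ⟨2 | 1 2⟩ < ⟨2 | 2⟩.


23 minimal non-faces of Δ(Σ) (on 12 rays):

  P={2,5}:  v_{2} + v_{5} = 0 — sig = ⟨2 | 0⟩
  P={7,9}:  v_{7} + v_{9} = 0 — sig = ⟨2 | 0⟩
  P={0,8}:  v_{0} + v_{8} = v_{10} — sig = ⟨2 | 1⟩
  P={0,3}:  v_{0} + v_{3} = v_{5} + v_{7} — sig = ⟨2 | 1 1⟩
  P={2,4}:  v_{2} + v_{4} = v_{6} + v_{10} — sig = ⟨2 | 1 1⟩
  P={3,10}:  v_{3} + v_{10} = v_{5} + v_{7} + v_{8} — sig = ⟨2 | 1 1 1⟩
  P={5,11}:  v_{5} + v_{11} = v_{1} + v_{8} + v_{9} — sig = ⟨2 | 1 1 1⟩
  P={7,11}:  v_{7} + v_{11} = v_{1} + v_{2} + v_{8} — sig = ⟨2 | 1 1 1⟩
  P={0,2}:  v_{0} + v_{2} = v_{1} + v_{6} + v_{7} + v_{8} — sig = ⟨2 | 1 1 1 1⟩
  P={0,9}:  v_{0} + v_{9} = v_{1} + v_{5} + v_{6} + v_{8} — sig = ⟨2 | 1 1 1 1⟩
  P={2,10}:  v_{2} + v_{10} = v_{1} + v_{6} + v_{7} + 2·v_{8} — sig = ⟨2 | 1 1 1 2⟩
  P={3,4}:  v_{3} + v_{4} = 2·v_{5} + v_{6} + v_{7} + v_{8} — sig = ⟨2 | 1 1 1 2⟩
  P={9,10}:  v_{9} + v_{10} = v_{1} + v_{5} + v_{6} + 2·v_{8} — sig = ⟨2 | 1 1 1 2⟩
  P={0,11}:  v_{0} + v_{11} = 2·v_{1} + v_{6} + 2·v_{8} — sig = ⟨2 | 1 2 2⟩
  P={4,9}:  v_{4} + v_{9} = v_{1} + 2·v_{5} + 2·v_{6} + 2·v_{8} — sig = ⟨2 | 1 2 2 2⟩
  P={4,11}:  v_{4} + v_{11} = 2·v_{1} + v_{5} + 2·v_{6} + 3·v_{8} — sig = ⟨2 | 1 2 2 3⟩
  P={10,11}:  v_{10} + v_{11} = 2·v_{1} + v_{6} + 3·v_{8} — sig = ⟨2 | 1 2 3⟩
  P={5,6,10}:  v_{5} + v_{6} + v_{10} = v_{4} — sig = ⟨3 | 1⟩
  P={3,6,11}:  v_{3} + v_{6} + v_{11} = v_{2} + v_{9} — sig = ⟨3 | 1 1⟩
  P={1,4,7}:  v_{1} + v_{4} + v_{7} = 2·v_{0} — sig = ⟨3 | 2⟩
  P={1,3,6,8}:  v_{1} + v_{3} + v_{6} + v_{8} = 0 — sig = ⟨4 | 0⟩
  P={1,2,8,9}:  v_{1} + v_{2} + v_{8} + v_{9} = v_{11} — sig = ⟨4 | 1⟩
  P={1,5,6,7,8}:  v_{1} + v_{5} + v_{6} + v_{7} + v_{8} = v_{0} — sig = ⟨5 | 1⟩

Sorted signature multiset PRS(X):
[⟨2 | 0⟩, ⟨2 | 0⟩, ⟨2 | 1⟩, ⟨2 | 1 1⟩, ⟨2 | 1 1⟩, ⟨2 | 1 1 1⟩, ⟨2 | 1 1 1⟩, ⟨2 | 1 1 1⟩, ⟨2 | 1 1 1 1⟩, ⟨2 | 1 1 1 1⟩, ⟨2 | 1 1 1 2⟩, ⟨2 | 1 1 1 2⟩, ⟨2 | 1 1 1 2⟩, ⟨2 | 1 2 2⟩, ⟨2 | 1 2 2 2⟩, ⟨2 | 1 2 2 3⟩, ⟨2 | 1 2 3⟩, ⟨3 | 1⟩, ⟨3 | 1 1⟩, ⟨3 | 2⟩, ⟨4 | 0⟩, ⟨4 | 1⟩, ⟨5 | 1⟩]


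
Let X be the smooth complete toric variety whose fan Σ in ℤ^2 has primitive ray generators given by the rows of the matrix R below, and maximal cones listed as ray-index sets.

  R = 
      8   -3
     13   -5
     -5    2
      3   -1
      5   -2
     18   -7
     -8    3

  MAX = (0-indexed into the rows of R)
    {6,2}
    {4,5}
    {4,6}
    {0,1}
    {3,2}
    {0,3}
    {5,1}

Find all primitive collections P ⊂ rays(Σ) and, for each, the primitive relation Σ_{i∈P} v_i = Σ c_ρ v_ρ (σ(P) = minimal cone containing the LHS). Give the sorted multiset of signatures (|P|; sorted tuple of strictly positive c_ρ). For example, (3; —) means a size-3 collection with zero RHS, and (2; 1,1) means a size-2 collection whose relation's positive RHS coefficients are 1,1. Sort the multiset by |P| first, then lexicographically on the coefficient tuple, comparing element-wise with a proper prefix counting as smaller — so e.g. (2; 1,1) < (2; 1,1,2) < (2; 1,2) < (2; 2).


14 collections generate NE(X_Σ); each relation:

  {0,6}:  v_{0} + v_{6} = 0  ⇒ sig = (2; —)
  {2,4}:  v_{2} + v_{4} = 0  ⇒ sig = (2; —)
  {0,2}:  v_{0} + v_{2} = v_{3}  ⇒ sig = (2; 1)
  {0,4}:  v_{0} + v_{4} = v_{1}  ⇒ sig = (2; 1)
  {1,2}:  v_{1} + v_{2} = v_{0}  ⇒ sig = (2; 1)
  {1,4}:  v_{1} + v_{4} = v_{5}  ⇒ sig = (2; 1)
  {1,6}:  v_{1} + v_{6} = v_{4}  ⇒ sig = (2; 1)
  {2,5}:  v_{2} + v_{5} = v_{1}  ⇒ sig = (2; 1)
  {3,4}:  v_{3} + v_{4} = v_{0}  ⇒ sig = (2; 1)
  {3,6}:  v_{3} + v_{6} = v_{2}  ⇒ sig = (2; 1)
  {3,5}:  v_{3} + v_{5} = v_{0} + v_{1}  ⇒ sig = (2; 1,1)
  {0,5}:  v_{0} + v_{5} = 2·v_{1}  ⇒ sig = (2; 2)
  {1,3}:  v_{1} + v_{3} = 2·v_{0}  ⇒ sig = (2; 2)
  {5,6}:  v_{5} + v_{6} = 2·v_{4}  ⇒ sig = (2; 2)

Sorted signature multiset PRS(X):
{ (2; —) ×2,  (2; 1) ×8,  (2; 1,1),  (2; 2) ×3 }


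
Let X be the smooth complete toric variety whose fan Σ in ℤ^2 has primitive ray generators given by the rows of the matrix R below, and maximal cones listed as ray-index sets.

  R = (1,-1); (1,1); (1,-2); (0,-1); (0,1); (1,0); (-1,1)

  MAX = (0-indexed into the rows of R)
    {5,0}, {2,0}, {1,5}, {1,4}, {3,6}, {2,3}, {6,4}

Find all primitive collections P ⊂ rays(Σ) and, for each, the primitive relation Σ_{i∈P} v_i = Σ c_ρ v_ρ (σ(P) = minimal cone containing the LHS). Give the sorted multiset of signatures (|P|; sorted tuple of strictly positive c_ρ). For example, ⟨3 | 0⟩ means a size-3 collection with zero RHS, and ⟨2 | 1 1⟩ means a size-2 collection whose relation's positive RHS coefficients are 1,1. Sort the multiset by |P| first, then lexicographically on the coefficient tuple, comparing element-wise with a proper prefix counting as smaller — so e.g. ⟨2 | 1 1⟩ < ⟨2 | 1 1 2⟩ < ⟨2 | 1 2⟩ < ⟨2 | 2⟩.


The 14 primitive collections of Σ (r=7, n=2):

  {0,6}:  v_{0} + v_{6} = 0  ⇒ sig = ⟨2 | 0⟩
  {3,4}:  v_{3} + v_{4} = 0  ⇒ sig = ⟨2 | 0⟩
  {0,3}:  v_{0} + v_{3} = v_{2}  ⇒ sig = ⟨2 | 1⟩
  {0,4}:  v_{0} + v_{4} = v_{5}  ⇒ sig = ⟨2 | 1⟩
  {1,3}:  v_{1} + v_{3} = v_{5}  ⇒ sig = ⟨2 | 1⟩
  {2,4}:  v_{2} + v_{4} = v_{0}  ⇒ sig = ⟨2 | 1⟩
  {2,6}:  v_{2} + v_{6} = v_{3}  ⇒ sig = ⟨2 | 1⟩
  {3,5}:  v_{3} + v_{5} = v_{0}  ⇒ sig = ⟨2 | 1⟩
  {4,5}:  v_{4} + v_{5} = v_{1}  ⇒ sig = ⟨2 | 1⟩
  {5,6}:  v_{5} + v_{6} = v_{4}  ⇒ sig = ⟨2 | 1⟩
  {1,2}:  v_{1} + v_{2} = v_{0} + v_{5}  ⇒ sig = ⟨2 | 1 1⟩
  {0,1}:  v_{0} + v_{1} = 2·v_{5}  ⇒ sig = ⟨2 | 2⟩
  {1,6}:  v_{1} + v_{6} = 2·v_{4}  ⇒ sig = ⟨2 | 2⟩
  {2,5}:  v_{2} + v_{5} = 2·v_{0}  ⇒ sig = ⟨2 | 2⟩

Signatures (|P|; sorted positive RHS coefficients), sorted:
{ ⟨2 | 0⟩ ×2,  ⟨2 | 1⟩ ×8,  ⟨2 | 1 1⟩,  ⟨2 | 2⟩ ×3 }


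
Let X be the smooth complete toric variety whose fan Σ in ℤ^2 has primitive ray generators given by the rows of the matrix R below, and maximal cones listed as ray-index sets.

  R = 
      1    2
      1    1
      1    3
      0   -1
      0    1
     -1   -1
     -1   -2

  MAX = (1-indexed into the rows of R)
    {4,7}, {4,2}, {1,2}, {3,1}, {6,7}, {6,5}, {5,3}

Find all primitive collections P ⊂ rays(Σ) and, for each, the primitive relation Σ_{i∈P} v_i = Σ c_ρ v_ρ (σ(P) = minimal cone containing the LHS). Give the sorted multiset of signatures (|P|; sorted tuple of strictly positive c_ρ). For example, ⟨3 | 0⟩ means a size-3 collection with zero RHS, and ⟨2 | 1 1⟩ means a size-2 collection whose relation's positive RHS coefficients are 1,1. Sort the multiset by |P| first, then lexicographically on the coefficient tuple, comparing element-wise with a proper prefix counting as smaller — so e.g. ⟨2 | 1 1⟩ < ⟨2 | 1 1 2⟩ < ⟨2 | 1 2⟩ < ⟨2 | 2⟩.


The 14 primitive collections of Σ (r=7, n=2):

  {1,7}:  v_{1} + v_{7} = 0 — sig = ⟨2 | 0⟩
  {2,6}:  v_{2} + v_{6} = 0 — sig = ⟨2 | 0⟩
  {4,5}:  v_{4} + v_{5} = 0 — sig = ⟨2 | 0⟩
  {1,4}:  v_{1} + v_{4} = v_{2} — sig = ⟨2 | 1⟩
  {1,5}:  v_{1} + v_{5} = v_{3} — sig = ⟨2 | 1⟩
  {1,6}:  v_{1} + v_{6} = v_{5} — sig = ⟨2 | 1⟩
  {2,5}:  v_{2} + v_{5} = v_{1} — sig = ⟨2 | 1⟩
  {2,7}:  v_{2} + v_{7} = v_{4} — sig = ⟨2 | 1⟩
  {3,4}:  v_{3} + v_{4} = v_{1} — sig = ⟨2 | 1⟩
  {3,7}:  v_{3} + v_{7} = v_{5} — sig = ⟨2 | 1⟩
  {4,6}:  v_{4} + v_{6} = v_{7} — sig = ⟨2 | 1⟩
  {5,7}:  v_{5} + v_{7} = v_{6} — sig = ⟨2 | 1⟩
  {2,3}:  v_{2} + v_{3} = 2·v_{1} — sig = ⟨2 | 2⟩
  {3,6}:  v_{3} + v_{6} = 2·v_{5} — sig = ⟨2 | 2⟩

Hence PRS(X_Σ) =
[⟨2 | 0⟩, ⟨2 | 0⟩, ⟨2 | 0⟩, ⟨2 | 1⟩, ⟨2 | 1⟩, ⟨2 | 1⟩, ⟨2 | 1⟩, ⟨2 | 1⟩, ⟨2 | 1⟩, ⟨2 | 1⟩, ⟨2 | 1⟩, ⟨2 | 1⟩, ⟨2 | 2⟩, ⟨2 | 2⟩]
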